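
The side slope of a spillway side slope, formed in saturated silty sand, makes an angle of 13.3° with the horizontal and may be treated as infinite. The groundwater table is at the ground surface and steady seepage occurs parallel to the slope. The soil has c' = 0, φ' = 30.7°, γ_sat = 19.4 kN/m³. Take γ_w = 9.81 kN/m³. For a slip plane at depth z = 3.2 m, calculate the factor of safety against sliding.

FS = 1.24

With seepage parallel to the slope and the water table at the surface, the effective normal stress on the slip plane uses the buoyant unit weight γ' = γ_sat − γ_w while the driving shear stress uses γ_sat:
FS = [c' + γ' z cos²β tanφ'] / [γ_sat z sinβ cosβ]
(For c' = 0 this reduces to FS = (γ'/γ_sat)·tanφ'/tanβ.)
γ' = 19.4 − 9.81 = 9.59 kN/m³
Numerator = 0.0 + 9.59·3.2·cos²13.3°·tan30.7° = 0.0 + 9.59·3.2·0.9471·0.5938 = 17.257 kPa
Denominator = 19.4·3.2·sin13.3°·cos13.3° = 19.4·3.2·0.2300·0.9732 = 13.898 kPa
FS = 17.257 / 13.898 = 1.242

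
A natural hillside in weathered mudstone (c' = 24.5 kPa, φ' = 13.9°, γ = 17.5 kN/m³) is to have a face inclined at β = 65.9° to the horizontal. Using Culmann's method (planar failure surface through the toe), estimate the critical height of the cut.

Culmann's analysis gives the critical failure plane at α_cr = (β + φ')/2 = (65.9 + 13.9)/2 = 39.9°, and the critical height
H_c = (4c'/γ) · sinβ cosφ' / [1 − cos(β − φ')]
    = (4·24.5/17.5) · sin65.9°·cos13.9° / [1 − cos(52.0°)]
    = 5.600 · 0.9128·0.9707 / [1 − 0.6157]
    = 5.600 · 0.8861 / 0.3843
    = 12.91 m

H_c = 12.91 m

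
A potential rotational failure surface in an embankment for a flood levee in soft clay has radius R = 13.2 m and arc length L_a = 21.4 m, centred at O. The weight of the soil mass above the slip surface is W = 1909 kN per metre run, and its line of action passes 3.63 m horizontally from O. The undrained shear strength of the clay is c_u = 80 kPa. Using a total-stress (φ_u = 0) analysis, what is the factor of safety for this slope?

FS = 3.26

Taking moments about the centre O, the resisting moment is provided by the undrained shear strength acting along the arc:
M_R = c_u·L_a·R = 80·21.40·13.2 = 22598.4 kN·m/m
M_D = W·d = 1909·3.63 = 6929.7 kN·m/m
FS = M_R / M_D = 22598.4 / 6929.7 = 3.261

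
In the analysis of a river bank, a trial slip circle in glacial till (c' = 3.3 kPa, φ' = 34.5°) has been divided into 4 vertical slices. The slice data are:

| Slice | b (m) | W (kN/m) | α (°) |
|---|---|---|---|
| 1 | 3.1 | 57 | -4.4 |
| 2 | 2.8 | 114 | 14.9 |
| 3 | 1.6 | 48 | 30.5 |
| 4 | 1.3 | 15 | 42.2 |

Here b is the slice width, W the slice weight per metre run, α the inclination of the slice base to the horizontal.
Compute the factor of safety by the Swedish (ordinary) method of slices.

FS = 3.07

Ordinary method of slices: FS = Σ[c'·Δl_i + (W_i cosα_i)·tanφ'] / Σ W_i sinα_i, with Δl_i = b_i / cosα_i.
Slice 1: Δl = 3.1/cos(-4.4°) = 3.109 m; N'_1 = 57·cos(-4.4°) = 56.8; c'Δl = 10.26; W sinα = -4.4
Slice 2: Δl = 2.8/cos14.9° = 2.897 m; N'_2 = 114·cos14.9° = 110.2; c'Δl = 9.56; W sinα = 29.3
Slice 3: Δl = 1.6/cos30.5° = 1.857 m; N'_3 = 48·cos30.5° = 41.4; c'Δl = 6.13; W sinα = 24.4
Slice 4: Δl = 1.3/cos42.2° = 1.755 m; N'_4 = 15·cos42.2° = 11.1; c'Δl = 5.79; W sinα = 10.1
Σc'Δl = 31.7 kN/m; ΣN' = 219.5 kN/m; ΣW sinα = 59.4 kN/m
Resisting = 31.7 + 219.5·tan34.5° = 31.7 + 150.8 = 182.6 kN/m
FS = 182.6 / 59.4 = 3.075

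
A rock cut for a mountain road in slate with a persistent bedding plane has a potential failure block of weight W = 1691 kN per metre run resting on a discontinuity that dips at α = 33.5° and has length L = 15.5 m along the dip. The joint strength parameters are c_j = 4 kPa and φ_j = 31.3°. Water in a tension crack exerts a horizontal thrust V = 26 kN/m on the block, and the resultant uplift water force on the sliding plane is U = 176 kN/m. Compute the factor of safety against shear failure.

FS = 0.84

Resolving the block weight along and normal to the plane and applying the Mohr–Coulomb strength on the joint:
N' = W cosα − U − V sinα = 1691·cos33.5° − 176 − 26·sin33.5° = 1219.8 kN/m
Driving force T = W sinα + V cosα = 1691·sin33.5° + 26·cos33.5° = 955.0 kN/m
Resisting force R = c_j·L + N'·tanφ_j = 4·15.5 + 1219.8·tan31.3° = 62.0 + 741.6 = 803.6 kN/m
FS = R / T = 803.6 / 955.0 = 0.841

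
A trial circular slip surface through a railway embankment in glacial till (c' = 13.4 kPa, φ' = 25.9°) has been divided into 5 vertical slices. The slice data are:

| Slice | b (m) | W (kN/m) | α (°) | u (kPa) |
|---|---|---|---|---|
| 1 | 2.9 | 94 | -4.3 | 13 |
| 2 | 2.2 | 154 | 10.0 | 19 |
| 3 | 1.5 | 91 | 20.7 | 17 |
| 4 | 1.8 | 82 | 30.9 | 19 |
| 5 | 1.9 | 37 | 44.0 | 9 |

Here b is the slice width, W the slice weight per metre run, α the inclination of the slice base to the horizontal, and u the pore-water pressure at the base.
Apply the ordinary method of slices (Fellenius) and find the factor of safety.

FS = 2.33

Ordinary method of slices: FS = Σ[c'·Δl_i + (W_i cosα_i − u_i·Δl_i)·tanφ'] / Σ W_i sinα_i, with Δl_i = b_i / cosα_i.
Slice 1: Δl = 2.9/cos(-4.3°) = 2.908 m; N'_1 = 94·cos(-4.3°) − 13·2.908 = 55.9; c'Δl = 38.97; W sinα = -7.0
Slice 2: Δl = 2.2/cos10.0° = 2.234 m; N'_2 = 154·cos10.0° − 19·2.234 = 109.2; c'Δl = 29.93; W sinα = 26.7
Slice 3: Δl = 1.5/cos20.7° = 1.604 m; N'_3 = 91·cos20.7° − 17·1.604 = 57.9; c'Δl = 21.49; W sinα = 32.2
Slice 4: Δl = 1.8/cos30.9° = 2.098 m; N'_4 = 82·cos30.9° − 19·2.098 = 30.5; c'Δl = 28.11; W sinα = 42.1
Slice 5: Δl = 1.9/cos44.0° = 2.641 m; N'_5 = 37·cos44.0° − 9·2.641 = 2.8; c'Δl = 35.39; W sinα = 25.7
Σc'Δl = 153.9 kN/m; ΣN' = 256.4 kN/m; ΣW sinα = 119.7 kN/m
Resisting = 153.9 + 256.4·tan25.9° = 153.9 + 124.5 = 278.4 kN/m
FS = 278.4 / 119.7 = 2.326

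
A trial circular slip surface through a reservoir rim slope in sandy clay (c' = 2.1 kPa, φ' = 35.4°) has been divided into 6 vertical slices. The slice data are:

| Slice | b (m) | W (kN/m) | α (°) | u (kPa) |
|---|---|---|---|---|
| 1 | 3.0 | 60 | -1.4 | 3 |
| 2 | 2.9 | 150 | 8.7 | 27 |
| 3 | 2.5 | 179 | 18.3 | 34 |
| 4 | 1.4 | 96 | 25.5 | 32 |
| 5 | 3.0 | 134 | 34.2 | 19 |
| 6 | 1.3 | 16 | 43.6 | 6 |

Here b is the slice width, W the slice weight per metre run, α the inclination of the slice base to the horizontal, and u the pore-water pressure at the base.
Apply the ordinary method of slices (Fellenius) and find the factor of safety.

FS = 1.13

Ordinary method of slices: FS = Σ[c'·Δl_i + (W_i cosα_i − u_i·Δl_i)·tanφ'] / Σ W_i sinα_i, with Δl_i = b_i / cosα_i.
Slice 1: Δl = 3.0/cos(-1.4°) = 3.001 m; N'_1 = 60·cos(-1.4°) − 3·3.001 = 51.0; c'Δl = 6.30; W sinα = -1.5
Slice 2: Δl = 2.9/cos8.7° = 2.934 m; N'_2 = 150·cos8.7° − 27·2.934 = 69.1; c'Δl = 6.16; W sinα = 22.7
Slice 3: Δl = 2.5/cos18.3° = 2.633 m; N'_3 = 179·cos18.3° − 34·2.633 = 80.4; c'Δl = 5.53; W sinα = 56.2
Slice 4: Δl = 1.4/cos25.5° = 1.551 m; N'_4 = 96·cos25.5° − 32·1.551 = 37.0; c'Δl = 3.26; W sinα = 41.3
Slice 5: Δl = 3.0/cos34.2° = 3.627 m; N'_5 = 134·cos34.2° − 19·3.627 = 41.9; c'Δl = 7.62; W sinα = 75.3
Slice 6: Δl = 1.3/cos43.6° = 1.795 m; N'_6 = 16·cos43.6° − 6·1.795 = 0.8; c'Δl = 3.77; W sinα = 11.0
Σc'Δl = 32.6 kN/m; ΣN' = 280.2 kN/m; ΣW sinα = 205.1 kN/m
Resisting = 32.6 + 280.2·tan35.4° = 32.6 + 199.1 = 231.8 kN/m
FS = 231.8 / 205.1 = 1.130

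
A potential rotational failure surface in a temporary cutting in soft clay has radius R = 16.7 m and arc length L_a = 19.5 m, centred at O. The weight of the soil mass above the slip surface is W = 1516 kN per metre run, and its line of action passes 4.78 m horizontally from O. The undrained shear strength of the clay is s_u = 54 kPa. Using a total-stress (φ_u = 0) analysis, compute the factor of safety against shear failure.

Taking moments about the centre O, the resisting moment is provided by the undrained shear strength acting along the arc:
M_R = s_u·L_a·R = 54·19.50·16.7 = 17585.1 kN·m/m
M_D = W·d = 1516·4.78 = 7246.5 kN·m/m
FS = M_R / M_D = 17585.1 / 7246.5 = 2.427

FS = 2.43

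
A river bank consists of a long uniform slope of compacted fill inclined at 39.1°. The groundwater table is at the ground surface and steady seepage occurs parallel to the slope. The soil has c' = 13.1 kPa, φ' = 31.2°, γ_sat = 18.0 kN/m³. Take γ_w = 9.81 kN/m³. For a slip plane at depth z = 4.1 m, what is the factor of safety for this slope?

FS = 0.70

With seepage parallel to the slope and the water table at the surface, the effective normal stress on the slip plane uses the buoyant unit weight γ' = γ_sat − γ_w while the driving shear stress uses γ_sat:
FS = [c' + γ' z cos²β tanφ'] / [γ_sat z sinβ cosβ]
γ' = 18.0 − 9.81 = 8.19 kN/m³
Numerator = 13.1 + 8.19·4.1·cos²39.1°·tan31.2° = 13.1 + 8.19·4.1·0.6022·0.6056 = 25.347 kPa
Denominator = 18.0·4.1·sin39.1°·cos39.1° = 18.0·4.1·0.6307·0.7760 = 36.120 kPa
FS = 25.347 / 36.120 = 0.702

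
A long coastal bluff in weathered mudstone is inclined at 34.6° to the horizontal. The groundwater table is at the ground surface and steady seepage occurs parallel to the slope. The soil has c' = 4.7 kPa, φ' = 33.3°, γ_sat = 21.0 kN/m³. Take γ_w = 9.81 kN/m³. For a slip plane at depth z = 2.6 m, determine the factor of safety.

With seepage parallel to the slope and the water table at the surface, the effective normal stress on the slip plane uses the buoyant unit weight γ' = γ_sat − γ_w while the driving shear stress uses γ_sat:
FS = [c' + γ' z cos²β tanφ'] / [γ_sat z sinβ cosβ]
γ' = 21.0 − 9.81 = 11.19 kN/m³
Numerator = 4.7 + 11.19·2.6·cos²34.6°·tan33.3° = 4.7 + 11.19·2.6·0.6776·0.6569 = 17.649 kPa
Denominator = 21.0·2.6·sin34.6°·cos34.6° = 21.0·2.6·0.5678·0.8231 = 25.521 kPa
FS = 17.649 / 25.521 = 0.692

FS = 0.69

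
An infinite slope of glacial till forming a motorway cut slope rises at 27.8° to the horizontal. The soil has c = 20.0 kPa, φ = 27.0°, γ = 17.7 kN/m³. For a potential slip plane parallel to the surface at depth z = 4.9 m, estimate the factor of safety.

For an infinite slope with a slip plane parallel to the surface (no pore pressure): FS = [c + γz cos²β tanφ] / [γz sinβ cosβ].
γz = 17.7·4.9 = 86.73 kN/m²
Numerator = 20.0 + 86.73·cos²27.8°·tan27.0° = 20.0 + 86.73·0.7825·0.5095 = 54.579 kPa
Denominator = 86.73·sin27.8°·cos27.8° = 86.73·0.4664·0.8846 = 35.781 kPa
FS = 54.579 / 35.781 = 1.525

FS = 1.53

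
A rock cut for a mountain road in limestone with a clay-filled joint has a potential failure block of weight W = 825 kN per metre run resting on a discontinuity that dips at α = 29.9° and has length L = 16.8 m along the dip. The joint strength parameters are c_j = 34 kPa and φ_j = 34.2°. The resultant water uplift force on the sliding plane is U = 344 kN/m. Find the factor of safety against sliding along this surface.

FS = 2.00

Resolving the block weight along and normal to the plane and applying the Mohr–Coulomb strength on the joint:
N' = W cosα − U = 825·cos29.9° − 344 = 371.2 kN/m
Driving force T = W sinα = 825·sin29.9° = 411.3 kN/m
Resisting force R = c_j·L + N'·tanφ_j = 34·16.8 + 371.2·tan34.2° = 571.2 + 252.3 = 823.5 kN/m
FS = R / T = 823.5 / 411.3 = 2.002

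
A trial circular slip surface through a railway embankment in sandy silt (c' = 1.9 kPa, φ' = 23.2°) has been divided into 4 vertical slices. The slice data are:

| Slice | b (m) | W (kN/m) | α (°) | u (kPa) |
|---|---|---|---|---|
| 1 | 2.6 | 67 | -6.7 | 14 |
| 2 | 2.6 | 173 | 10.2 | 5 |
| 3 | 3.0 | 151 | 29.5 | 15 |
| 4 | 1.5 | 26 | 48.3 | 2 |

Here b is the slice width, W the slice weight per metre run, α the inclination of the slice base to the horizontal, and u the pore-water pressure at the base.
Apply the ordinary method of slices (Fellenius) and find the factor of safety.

FS = 1.21

Ordinary method of slices: FS = Σ[c'·Δl_i + (W_i cosα_i − u_i·Δl_i)·tanφ'] / Σ W_i sinα_i, with Δl_i = b_i / cosα_i.
Slice 1: Δl = 2.6/cos(-6.7°) = 2.618 m; N'_1 = 67·cos(-6.7°) − 14·2.618 = 29.9; c'Δl = 4.97; W sinα = -7.8
Slice 2: Δl = 2.6/cos10.2° = 2.642 m; N'_2 = 173·cos10.2° − 5·2.642 = 157.1; c'Δl = 5.02; W sinα = 30.6
Slice 3: Δl = 3.0/cos29.5° = 3.447 m; N'_3 = 151·cos29.5° − 15·3.447 = 79.7; c'Δl = 6.55; W sinα = 74.4
Slice 4: Δl = 1.5/cos48.3° = 2.255 m; N'_4 = 26·cos48.3° − 2·2.255 = 12.8; c'Δl = 4.28; W sinα = 19.4
Σc'Δl = 20.8 kN/m; ΣN' = 279.5 kN/m; ΣW sinα = 116.6 kN/m
Resisting = 20.8 + 279.5·tan23.2° = 20.8 + 119.8 = 140.6 kN/m
FS = 140.6 / 116.6 = 1.206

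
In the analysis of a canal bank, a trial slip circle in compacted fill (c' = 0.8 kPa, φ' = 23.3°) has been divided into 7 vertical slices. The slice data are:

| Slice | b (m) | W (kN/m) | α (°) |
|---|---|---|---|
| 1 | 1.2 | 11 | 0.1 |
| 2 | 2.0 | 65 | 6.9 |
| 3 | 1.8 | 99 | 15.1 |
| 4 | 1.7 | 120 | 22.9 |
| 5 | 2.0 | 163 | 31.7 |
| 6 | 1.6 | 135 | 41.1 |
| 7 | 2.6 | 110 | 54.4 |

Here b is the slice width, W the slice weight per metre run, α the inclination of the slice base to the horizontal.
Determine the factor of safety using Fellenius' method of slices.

FS = 0.77

Ordinary method of slices: FS = Σ[c'·Δl_i + (W_i cosα_i)·tanφ'] / Σ W_i sinα_i, with Δl_i = b_i / cosα_i.
Slice 1: Δl = 1.2/cos0.1° = 1.200 m; N'_1 = 11·cos0.1° = 11.0; c'Δl = 0.96; W sinα = 0.0
Slice 2: Δl = 2.0/cos6.9° = 2.015 m; N'_2 = 65·cos6.9° = 64.5; c'Δl = 1.61; W sinα = 7.8
Slice 3: Δl = 1.8/cos15.1° = 1.864 m; N'_3 = 99·cos15.1° = 95.6; c'Δl = 1.49; W sinα = 25.8
Slice 4: Δl = 1.7/cos22.9° = 1.845 m; N'_4 = 120·cos22.9° = 110.5; c'Δl = 1.48; W sinα = 46.7
Slice 5: Δl = 2.0/cos31.7° = 2.351 m; N'_5 = 163·cos31.7° = 138.7; c'Δl = 1.88; W sinα = 85.7
Slice 6: Δl = 1.6/cos41.1° = 2.123 m; N'_6 = 135·cos41.1° = 101.7; c'Δl = 1.70; W sinα = 88.7
Slice 7: Δl = 2.6/cos54.4° = 4.466 m; N'_7 = 110·cos54.4° = 64.0; c'Δl = 3.57; W sinα = 89.4
Σc'Δl = 12.7 kN/m; ΣN' = 586.1 kN/m; ΣW sinα = 344.2 kN/m
Resisting = 12.7 + 586.1·tan23.3° = 12.7 + 252.4 = 265.1 kN/m
FS = 265.1 / 344.2 = 0.770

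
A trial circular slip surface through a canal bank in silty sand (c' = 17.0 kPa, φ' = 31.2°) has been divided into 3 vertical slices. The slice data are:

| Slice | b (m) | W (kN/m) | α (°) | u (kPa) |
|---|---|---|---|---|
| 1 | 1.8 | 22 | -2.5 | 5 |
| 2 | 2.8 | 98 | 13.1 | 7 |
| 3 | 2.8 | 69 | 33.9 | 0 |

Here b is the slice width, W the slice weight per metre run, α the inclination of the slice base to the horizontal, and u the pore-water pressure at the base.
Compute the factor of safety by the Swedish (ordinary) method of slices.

Ordinary method of slices: FS = Σ[c'·Δl_i + (W_i cosα_i − u_i·Δl_i)·tanφ'] / Σ W_i sinα_i, with Δl_i = b_i / cosα_i.
Slice 1: Δl = 1.8/cos(-2.5°) = 1.802 m; N'_1 = 22·cos(-2.5°) − 5·1.802 = 13.0; c'Δl = 30.63; W sinα = -1.0
Slice 2: Δl = 2.8/cos13.1° = 2.875 m; N'_2 = 98·cos13.1° − 7·2.875 = 75.3; c'Δl = 48.87; W sinα = 22.2
Slice 3: Δl = 2.8/cos33.9° = 3.373 m; N'_3 = 69·cos33.9° − 0·3.373 = 57.3; c'Δl = 57.35; W sinα = 38.5
Σc'Δl = 136.8 kN/m; ΣN' = 145.6 kN/m; ΣW sinα = 59.7 kN/m
Resisting = 136.8 + 145.6·tan31.2° = 136.8 + 88.2 = 225.0 kN/m
FS = 225.0 / 59.7 = 3.767

FS = 3.77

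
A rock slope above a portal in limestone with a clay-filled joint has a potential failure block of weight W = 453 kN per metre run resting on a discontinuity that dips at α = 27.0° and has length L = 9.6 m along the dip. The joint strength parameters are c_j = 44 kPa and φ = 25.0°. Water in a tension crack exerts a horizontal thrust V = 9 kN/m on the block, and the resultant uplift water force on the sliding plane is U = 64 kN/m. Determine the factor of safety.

FS = 2.71

Resolving the block weight along and normal to the plane and applying the Mohr–Coulomb strength on the joint:
N' = W cosα − U − V sinα = 453·cos27.0° − 64 − 9·sin27.0° = 335.5 kN/m
Driving force T = W sinα + V cosα = 453·sin27.0° + 9·cos27.0° = 213.7 kN/m
Resisting force R = c_j·L + N'·tanφ = 44·9.6 + 335.5·tan25.0° = 422.4 + 156.5 = 578.9 kN/m
FS = R / T = 578.9 / 213.7 = 2.709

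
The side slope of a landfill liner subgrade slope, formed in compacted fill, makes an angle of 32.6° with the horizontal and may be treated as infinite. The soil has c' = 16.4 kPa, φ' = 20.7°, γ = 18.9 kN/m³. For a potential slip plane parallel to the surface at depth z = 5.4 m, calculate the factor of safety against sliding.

FS = 0.94

For an infinite slope with a slip plane parallel to the surface (no pore pressure): FS = [c' + γz cos²β tanφ'] / [γz sinβ cosβ].
γz = 18.9·5.4 = 102.06 kN/m²
Numerator = 16.4 + 102.06·cos²32.6°·tan20.7° = 16.4 + 102.06·0.7097·0.3779 = 43.771 kPa
Denominator = 102.06·sin32.6°·cos32.6° = 102.06·0.5388·0.8425 = 46.324 kPa
FS = 43.771 / 46.324 = 0.945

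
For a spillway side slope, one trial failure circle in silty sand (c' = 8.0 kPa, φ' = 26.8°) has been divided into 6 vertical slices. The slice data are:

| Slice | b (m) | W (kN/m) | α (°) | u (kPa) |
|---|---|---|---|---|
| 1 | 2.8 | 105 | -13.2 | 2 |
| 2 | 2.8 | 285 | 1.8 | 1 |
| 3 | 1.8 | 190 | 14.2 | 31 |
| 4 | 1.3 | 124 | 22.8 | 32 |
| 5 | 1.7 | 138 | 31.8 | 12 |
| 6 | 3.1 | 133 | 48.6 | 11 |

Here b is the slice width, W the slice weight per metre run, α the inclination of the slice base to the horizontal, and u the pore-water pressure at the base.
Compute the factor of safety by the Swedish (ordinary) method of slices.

FS = 1.91

Ordinary method of slices: FS = Σ[c'·Δl_i + (W_i cosα_i − u_i·Δl_i)·tanφ'] / Σ W_i sinα_i, with Δl_i = b_i / cosα_i.
Slice 1: Δl = 2.8/cos(-13.2°) = 2.876 m; N'_1 = 105·cos(-13.2°) − 2·2.876 = 96.5; c'Δl = 23.01; W sinα = -24.0
Slice 2: Δl = 2.8/cos1.8° = 2.801 m; N'_2 = 285·cos1.8° − 1·2.801 = 282.1; c'Δl = 22.41; W sinα = 9.0
Slice 3: Δl = 1.8/cos14.2° = 1.857 m; N'_3 = 190·cos14.2° − 31·1.857 = 126.6; c'Δl = 14.85; W sinα = 46.6
Slice 4: Δl = 1.3/cos22.8° = 1.410 m; N'_4 = 124·cos22.8° − 32·1.410 = 69.2; c'Δl = 11.28; W sinα = 48.1
Slice 5: Δl = 1.7/cos31.8° = 2.000 m; N'_5 = 138·cos31.8° − 12·2.000 = 93.3; c'Δl = 16.00; W sinα = 72.7
Slice 6: Δl = 3.1/cos48.6° = 4.688 m; N'_6 = 133·cos48.6° − 11·4.688 = 36.4; c'Δl = 37.50; W sinα = 99.8
Σc'Δl = 125.1 kN/m; ΣN' = 704.0 kN/m; ΣW sinα = 252.1 kN/m
Resisting = 125.1 + 704.0·tan26.8° = 125.1 + 355.6 = 480.7 kN/m
FS = 480.7 / 252.1 = 1.907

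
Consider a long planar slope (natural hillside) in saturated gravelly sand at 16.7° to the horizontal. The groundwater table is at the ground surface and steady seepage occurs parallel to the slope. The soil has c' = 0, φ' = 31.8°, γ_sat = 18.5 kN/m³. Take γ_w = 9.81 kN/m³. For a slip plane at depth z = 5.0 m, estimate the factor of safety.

FS = 0.97

With seepage parallel to the slope and the water table at the surface, the effective normal stress on the slip plane uses the buoyant unit weight γ' = γ_sat − γ_w while the driving shear stress uses γ_sat:
FS = [c' + γ' z cos²β tanφ'] / [γ_sat z sinβ cosβ]
(For c' = 0 this reduces to FS = (γ'/γ_sat)·tanφ'/tanβ.)
γ' = 18.5 − 9.81 = 8.69 kN/m³
Numerator = 0.0 + 8.69·5.0·cos²16.7°·tan31.8° = 0.0 + 8.69·5.0·0.9174·0.6200 = 24.716 kPa
Denominator = 18.5·5.0·sin16.7°·cos16.7° = 18.5·5.0·0.2874·0.9578 = 25.460 kPa
FS = 24.716 / 25.460 = 0.971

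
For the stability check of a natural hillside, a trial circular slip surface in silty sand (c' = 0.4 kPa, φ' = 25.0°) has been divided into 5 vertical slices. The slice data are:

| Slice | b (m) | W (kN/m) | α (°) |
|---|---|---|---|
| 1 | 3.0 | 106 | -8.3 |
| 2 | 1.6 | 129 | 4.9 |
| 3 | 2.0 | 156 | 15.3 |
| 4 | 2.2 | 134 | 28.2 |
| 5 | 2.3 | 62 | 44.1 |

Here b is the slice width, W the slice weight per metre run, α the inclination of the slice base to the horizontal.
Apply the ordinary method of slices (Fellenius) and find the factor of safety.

Ordinary method of slices: FS = Σ[c'·Δl_i + (W_i cosα_i)·tanφ'] / Σ W_i sinα_i, with Δl_i = b_i / cosα_i.
Slice 1: Δl = 3.0/cos(-8.3°) = 3.032 m; N'_1 = 106·cos(-8.3°) = 104.9; c'Δl = 1.21; W sinα = -15.3
Slice 2: Δl = 1.6/cos4.9° = 1.606 m; N'_2 = 129·cos4.9° = 128.5; c'Δl = 0.64; W sinα = 11.0
Slice 3: Δl = 2.0/cos15.3° = 2.073 m; N'_3 = 156·cos15.3° = 150.5; c'Δl = 0.83; W sinα = 41.2
Slice 4: Δl = 2.2/cos28.2° = 2.496 m; N'_4 = 134·cos28.2° = 118.1; c'Δl = 1.00; W sinα = 63.3
Slice 5: Δl = 2.3/cos44.1° = 3.203 m; N'_5 = 62·cos44.1° = 44.5; c'Δl = 1.28; W sinα = 43.1
Σc'Δl = 5.0 kN/m; ΣN' = 546.5 kN/m; ΣW sinα = 143.3 kN/m
Resisting = 5.0 + 546.5·tan25.0° = 5.0 + 254.8 = 259.8 kN/m
FS = 259.8 / 143.3 = 1.812

FS = 1.81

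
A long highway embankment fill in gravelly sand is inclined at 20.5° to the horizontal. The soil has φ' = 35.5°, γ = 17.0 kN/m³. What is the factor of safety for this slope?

FS = 1.91

For a dry cohesionless infinite slope the factor of safety is FS = tanφ' / tanβ.
FS = tan35.5° / tan20.5° = 0.7133 / 0.3739 = 1.908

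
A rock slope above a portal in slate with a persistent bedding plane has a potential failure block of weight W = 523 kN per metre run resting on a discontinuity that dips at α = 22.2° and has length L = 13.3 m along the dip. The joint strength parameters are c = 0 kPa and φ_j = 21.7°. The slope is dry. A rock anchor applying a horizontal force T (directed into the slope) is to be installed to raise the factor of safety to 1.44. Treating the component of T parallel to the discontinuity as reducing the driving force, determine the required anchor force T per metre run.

Resolving forces along and normal to the sliding plane, with the horizontal anchor force T adding T·sinα to the effective normal force and T·cosα acting up the plane against the driving force:
FS = [cL + (W cosα + T sinα) tanφ_j] / [W sinα − T cosα]
Without the anchor: N' = 484.2 kN/m, driving T_d = 197.6 kN/m, resisting R = 0·13.3 + 484.2·tan21.7° = 192.7 kN/m, FS = 0.98.
Setting FS = 1.44 and solving for T:
1.44·(197.6 − T cos22.2°) = 192.7 + T sin22.2°·tan21.7°
T·(sin22.2°·tan21.7° + 1.44·cos22.2°) = 1.44·197.6 − 192.7
T·(0.3778·0.3979 + 1.44·0.9259) = 284.6 − 192.7 = 91.9
T·1.4836 = 91.9
T = 61.9 kN/m

T = 62 kN/m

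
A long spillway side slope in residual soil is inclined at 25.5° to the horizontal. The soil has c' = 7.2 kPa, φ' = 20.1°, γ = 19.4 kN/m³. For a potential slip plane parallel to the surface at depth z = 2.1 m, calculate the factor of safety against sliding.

For an infinite slope with a slip plane parallel to the surface (no pore pressure): FS = [c' + γz cos²β tanφ'] / [γz sinβ cosβ].
γz = 19.4·2.1 = 40.74 kN/m²
Numerator = 7.2 + 40.74·cos²25.5°·tan20.1° = 7.2 + 40.74·0.8147·0.3659 = 19.346 kPa
Denominator = 40.74·sin25.5°·cos25.5° = 40.74·0.4305·0.9026 = 15.830 kPa
FS = 19.346 / 15.830 = 1.222

FS = 1.22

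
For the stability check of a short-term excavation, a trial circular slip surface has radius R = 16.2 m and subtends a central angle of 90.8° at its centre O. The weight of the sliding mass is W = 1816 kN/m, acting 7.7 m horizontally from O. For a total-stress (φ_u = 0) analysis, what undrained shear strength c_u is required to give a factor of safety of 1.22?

c_u = 41.0 kPa

FS = c_u·L_a·R / (W·d), so c_u = FS·W·d / (L_a·R).
Arc length L_a = R·θ = 16.2·(90.8°·π/180) = 16.2·1.5848 = 25.67 m
c_u = 1.22·1816·7.7 / (25.67·16.2) = 17059.5 / 415.90 = 41.02 kPa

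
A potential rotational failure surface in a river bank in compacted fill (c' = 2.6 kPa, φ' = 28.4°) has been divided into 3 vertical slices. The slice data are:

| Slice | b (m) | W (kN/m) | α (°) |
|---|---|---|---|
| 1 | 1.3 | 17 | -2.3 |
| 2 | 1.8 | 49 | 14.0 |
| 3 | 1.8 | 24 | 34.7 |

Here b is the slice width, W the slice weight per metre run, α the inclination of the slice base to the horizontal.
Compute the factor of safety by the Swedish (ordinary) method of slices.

Ordinary method of slices: FS = Σ[c'·Δl_i + (W_i cosα_i)·tanφ'] / Σ W_i sinα_i, with Δl_i = b_i / cosα_i.
Slice 1: Δl = 1.3/cos(-2.3°) = 1.301 m; N'_1 = 17·cos(-2.3°) = 17.0; c'Δl = 3.38; W sinα = -0.7
Slice 2: Δl = 1.8/cos14.0° = 1.855 m; N'_2 = 49·cos14.0° = 47.5; c'Δl = 4.82; W sinα = 11.9
Slice 3: Δl = 1.8/cos34.7° = 2.189 m; N'_3 = 24·cos34.7° = 19.7; c'Δl = 5.69; W sinα = 13.7
Σc'Δl = 13.9 kN/m; ΣN' = 84.3 kN/m; ΣW sinα = 24.8 kN/m
Resisting = 13.9 + 84.3·tan28.4° = 13.9 + 45.6 = 59.5 kN/m
FS = 59.5 / 24.8 = 2.394

FS = 2.39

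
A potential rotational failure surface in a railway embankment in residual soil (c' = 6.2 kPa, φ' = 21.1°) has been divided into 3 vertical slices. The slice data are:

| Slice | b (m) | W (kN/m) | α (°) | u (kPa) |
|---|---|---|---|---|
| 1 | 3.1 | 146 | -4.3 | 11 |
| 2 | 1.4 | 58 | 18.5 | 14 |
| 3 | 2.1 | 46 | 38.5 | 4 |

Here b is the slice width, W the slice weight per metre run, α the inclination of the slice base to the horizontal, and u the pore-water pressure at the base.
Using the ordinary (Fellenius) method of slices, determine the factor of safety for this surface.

FS = 3.08

Ordinary method of slices: FS = Σ[c'·Δl_i + (W_i cosα_i − u_i·Δl_i)·tanφ'] / Σ W_i sinα_i, with Δl_i = b_i / cosα_i.
Slice 1: Δl = 3.1/cos(-4.3°) = 3.109 m; N'_1 = 146·cos(-4.3°) − 11·3.109 = 111.4; c'Δl = 19.27; W sinα = -10.9
Slice 2: Δl = 1.4/cos18.5° = 1.476 m; N'_2 = 58·cos18.5° − 14·1.476 = 34.3; c'Δl = 9.15; W sinα = 18.4
Slice 3: Δl = 2.1/cos38.5° = 2.683 m; N'_3 = 46·cos38.5° − 4·2.683 = 25.3; c'Δl = 16.64; W sinα = 28.6
Σc'Δl = 45.1 kN/m; ΣN' = 171.0 kN/m; ΣW sinα = 36.1 kN/m
Resisting = 45.1 + 171.0·tan21.1° = 45.1 + 66.0 = 111.0 kN/m
FS = 111.0 / 36.1 = 3.077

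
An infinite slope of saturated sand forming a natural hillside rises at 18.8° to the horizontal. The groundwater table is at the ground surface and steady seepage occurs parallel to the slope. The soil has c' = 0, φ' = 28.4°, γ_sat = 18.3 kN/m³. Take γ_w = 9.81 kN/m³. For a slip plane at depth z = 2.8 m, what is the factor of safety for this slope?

FS = 0.74

With seepage parallel to the slope and the water table at the surface, the effective normal stress on the slip plane uses the buoyant unit weight γ' = γ_sat − γ_w while the driving shear stress uses γ_sat:
FS = [c' + γ' z cos²β tanφ'] / [γ_sat z sinβ cosβ]
(For c' = 0 this reduces to FS = (γ'/γ_sat)·tanφ'/tanβ.)
γ' = 18.3 − 9.81 = 8.49 kN/m³
Numerator = 0.0 + 8.49·2.8·cos²18.8°·tan28.4° = 0.0 + 8.49·2.8·0.8961·0.5407 = 11.519 kPa
Denominator = 18.3·2.8·sin18.8°·cos18.8° = 18.3·2.8·0.3223·0.9466 = 15.632 kPa
FS = 11.519 / 15.632 = 0.737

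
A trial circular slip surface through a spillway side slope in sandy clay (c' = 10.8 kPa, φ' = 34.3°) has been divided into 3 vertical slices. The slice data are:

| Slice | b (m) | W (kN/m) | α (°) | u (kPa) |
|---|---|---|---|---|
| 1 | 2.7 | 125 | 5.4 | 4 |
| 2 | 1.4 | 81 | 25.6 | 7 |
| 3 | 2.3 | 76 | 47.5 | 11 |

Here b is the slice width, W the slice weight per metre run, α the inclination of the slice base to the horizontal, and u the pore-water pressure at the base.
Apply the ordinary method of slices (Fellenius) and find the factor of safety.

Ordinary method of slices: FS = Σ[c'·Δl_i + (W_i cosα_i − u_i·Δl_i)·tanφ'] / Σ W_i sinα_i, with Δl_i = b_i / cosα_i.
Slice 1: Δl = 2.7/cos5.4° = 2.712 m; N'_1 = 125·cos5.4° − 4·2.712 = 113.6; c'Δl = 29.29; W sinα = 11.8
Slice 2: Δl = 1.4/cos25.6° = 1.552 m; N'_2 = 81·cos25.6° − 7·1.552 = 62.2; c'Δl = 16.77; W sinα = 35.0
Slice 3: Δl = 2.3/cos47.5° = 3.404 m; N'_3 = 76·cos47.5° − 11·3.404 = 13.9; c'Δl = 36.77; W sinα = 56.0
Σc'Δl = 82.8 kN/m; ΣN' = 189.7 kN/m; ΣW sinα = 102.8 kN/m
Resisting = 82.8 + 189.7·tan34.3° = 82.8 + 129.4 = 212.2 kN/m
FS = 212.2 / 102.8 = 2.064

FS = 2.06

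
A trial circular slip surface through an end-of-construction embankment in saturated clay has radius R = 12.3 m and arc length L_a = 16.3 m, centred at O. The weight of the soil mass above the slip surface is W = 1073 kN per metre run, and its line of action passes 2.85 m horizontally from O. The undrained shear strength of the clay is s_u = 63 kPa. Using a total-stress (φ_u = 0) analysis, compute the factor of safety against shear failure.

FS = 4.13

Taking moments about the centre O, the resisting moment is provided by the undrained shear strength acting along the arc:
M_R = s_u·L_a·R = 63·16.30·12.3 = 12630.9 kN·m/m
M_D = W·d = 1073·2.85 = 3058.1 kN·m/m
FS = M_R / M_D = 12630.9 / 3058.1 = 4.130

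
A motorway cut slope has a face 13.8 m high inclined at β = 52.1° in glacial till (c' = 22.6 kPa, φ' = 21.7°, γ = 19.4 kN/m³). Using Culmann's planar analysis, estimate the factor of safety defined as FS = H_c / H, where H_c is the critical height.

FS = 1.80

H_c = (4c'/γ) · sinβ cosφ' / [1 − cos(β − φ')]
    = (4·22.6/19.4) · sin52.1°·cos21.7° / [1 − cos30.4°]
    = 4.660 · 0.7332 / 0.1375 = 24.85 m
FS = H_c / H = 24.85 / 13.8 = 1.801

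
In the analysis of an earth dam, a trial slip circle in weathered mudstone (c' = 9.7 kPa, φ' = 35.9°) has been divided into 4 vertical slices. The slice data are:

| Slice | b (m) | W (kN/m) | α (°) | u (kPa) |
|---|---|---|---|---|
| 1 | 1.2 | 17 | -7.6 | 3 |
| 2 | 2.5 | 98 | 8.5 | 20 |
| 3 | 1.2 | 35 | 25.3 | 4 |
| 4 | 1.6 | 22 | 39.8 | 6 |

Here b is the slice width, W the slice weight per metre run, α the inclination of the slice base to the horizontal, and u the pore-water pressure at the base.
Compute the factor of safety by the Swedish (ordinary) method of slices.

FS = 3.26

Ordinary method of slices: FS = Σ[c'·Δl_i + (W_i cosα_i − u_i·Δl_i)·tanφ'] / Σ W_i sinα_i, with Δl_i = b_i / cosα_i.
Slice 1: Δl = 1.2/cos(-7.6°) = 1.211 m; N'_1 = 17·cos(-7.6°) − 3·1.211 = 13.2; c'Δl = 11.74; W sinα = -2.2
Slice 2: Δl = 2.5/cos8.5° = 2.528 m; N'_2 = 98·cos8.5° − 20·2.528 = 46.4; c'Δl = 24.52; W sinα = 14.5
Slice 3: Δl = 1.2/cos25.3° = 1.327 m; N'_3 = 35·cos25.3° − 4·1.327 = 26.3; c'Δl = 12.87; W sinα = 15.0
Slice 4: Δl = 1.6/cos39.8° = 2.083 m; N'_4 = 22·cos39.8° − 6·2.083 = 4.4; c'Δl = 20.20; W sinα = 14.1
Σc'Δl = 69.3 kN/m; ΣN' = 90.3 kN/m; ΣW sinα = 41.3 kN/m
Resisting = 69.3 + 90.3·tan35.9° = 69.3 + 65.4 = 134.7 kN/m
FS = 134.7 / 41.3 = 3.264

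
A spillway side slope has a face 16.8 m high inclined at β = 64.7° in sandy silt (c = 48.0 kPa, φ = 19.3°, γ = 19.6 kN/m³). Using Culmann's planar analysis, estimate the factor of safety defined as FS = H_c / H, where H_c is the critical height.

FS = 1.67

H_c = (4c/γ) · sinβ cosφ / [1 − cos(β − φ)]
    = (4·48.0/19.6) · sin64.7°·cos19.3° / [1 − cos45.4°]
    = 9.796 · 0.8533 / 0.2978 = 28.06 m
FS = H_c / H = 28.06 / 16.8 = 1.670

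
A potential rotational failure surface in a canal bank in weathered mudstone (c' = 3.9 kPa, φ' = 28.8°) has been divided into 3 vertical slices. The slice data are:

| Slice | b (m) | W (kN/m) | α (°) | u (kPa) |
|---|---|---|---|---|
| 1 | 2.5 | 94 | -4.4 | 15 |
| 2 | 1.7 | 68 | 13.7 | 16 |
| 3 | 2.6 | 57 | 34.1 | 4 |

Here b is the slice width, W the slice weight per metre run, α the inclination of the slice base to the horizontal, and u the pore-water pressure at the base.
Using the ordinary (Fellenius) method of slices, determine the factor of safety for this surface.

FS = 2.44

Ordinary method of slices: FS = Σ[c'·Δl_i + (W_i cosα_i − u_i·Δl_i)·tanφ'] / Σ W_i sinα_i, with Δl_i = b_i / cosα_i.
Slice 1: Δl = 2.5/cos(-4.4°) = 2.507 m; N'_1 = 94·cos(-4.4°) − 15·2.507 = 56.1; c'Δl = 9.78; W sinα = -7.2
Slice 2: Δl = 1.7/cos13.7° = 1.750 m; N'_2 = 68·cos13.7° − 16·1.750 = 38.1; c'Δl = 6.82; W sinα = 16.1
Slice 3: Δl = 2.6/cos34.1° = 3.140 m; N'_3 = 57·cos34.1° − 4·3.140 = 34.6; c'Δl = 12.25; W sinα = 32.0
Σc'Δl = 28.8 kN/m; ΣN' = 128.8 kN/m; ΣW sinα = 40.8 kN/m
Resisting = 28.8 + 128.8·tan28.8° = 28.8 + 70.8 = 99.7 kN/m
FS = 99.7 / 40.8 = 2.440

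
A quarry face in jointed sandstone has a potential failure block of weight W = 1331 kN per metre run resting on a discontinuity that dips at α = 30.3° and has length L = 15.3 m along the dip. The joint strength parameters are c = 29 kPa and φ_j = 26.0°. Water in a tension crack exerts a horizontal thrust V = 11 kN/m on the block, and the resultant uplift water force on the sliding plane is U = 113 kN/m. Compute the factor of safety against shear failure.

FS = 1.39

Resolving the block weight along and normal to the plane and applying the Mohr–Coulomb strength on the joint:
N' = W cosα − U − V sinα = 1331·cos30.3° − 113 − 11·sin30.3° = 1030.6 kN/m
Driving force T = W sinα + V cosα = 1331·sin30.3° + 11·cos30.3° = 681.0 kN/m
Resisting force R = c·L + N'·tanφ_j = 29·15.3 + 1030.6·tan26.0° = 443.7 + 502.7 = 946.4 kN/m
FS = R / T = 946.4 / 681.0 = 1.390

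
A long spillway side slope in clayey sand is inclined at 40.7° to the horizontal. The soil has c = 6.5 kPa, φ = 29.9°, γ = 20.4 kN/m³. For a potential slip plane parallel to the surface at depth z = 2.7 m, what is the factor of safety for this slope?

FS = 0.91

For an infinite slope with a slip plane parallel to the surface (no pore pressure): FS = [c + γz cos²β tanφ] / [γz sinβ cosβ].
γz = 20.4·2.7 = 55.08 kN/m²
Numerator = 6.5 + 55.08·cos²40.7°·tan29.9° = 6.5 + 55.08·0.5748·0.5750 = 24.704 kPa
Denominator = 55.08·sin40.7°·cos40.7° = 55.08·0.6521·0.7581 = 27.230 kPa
FS = 24.704 / 27.230 = 0.907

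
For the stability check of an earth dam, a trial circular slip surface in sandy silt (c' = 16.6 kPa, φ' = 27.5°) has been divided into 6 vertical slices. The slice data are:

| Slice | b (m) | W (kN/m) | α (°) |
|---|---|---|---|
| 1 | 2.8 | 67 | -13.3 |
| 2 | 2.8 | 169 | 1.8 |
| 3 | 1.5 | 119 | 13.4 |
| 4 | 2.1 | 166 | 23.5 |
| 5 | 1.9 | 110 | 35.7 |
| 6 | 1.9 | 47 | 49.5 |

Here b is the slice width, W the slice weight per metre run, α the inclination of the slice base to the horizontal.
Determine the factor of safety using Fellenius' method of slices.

Ordinary method of slices: FS = Σ[c'·Δl_i + (W_i cosα_i)·tanφ'] / Σ W_i sinα_i, with Δl_i = b_i / cosα_i.
Slice 1: Δl = 2.8/cos(-13.3°) = 2.877 m; N'_1 = 67·cos(-13.3°) = 65.2; c'Δl = 47.76; W sinα = -15.4
Slice 2: Δl = 2.8/cos1.8° = 2.801 m; N'_2 = 169·cos1.8° = 168.9; c'Δl = 46.50; W sinα = 5.3
Slice 3: Δl = 1.5/cos13.4° = 1.542 m; N'_3 = 119·cos13.4° = 115.8; c'Δl = 25.60; W sinα = 27.6
Slice 4: Δl = 2.1/cos23.5° = 2.290 m; N'_4 = 166·cos23.5° = 152.2; c'Δl = 38.01; W sinα = 66.2
Slice 5: Δl = 1.9/cos35.7° = 2.340 m; N'_5 = 110·cos35.7° = 89.3; c'Δl = 38.84; W sinα = 64.2
Slice 6: Δl = 1.9/cos49.5° = 2.926 m; N'_6 = 47·cos49.5° = 30.5; c'Δl = 48.56; W sinα = 35.7
Σc'Δl = 245.3 kN/m; ΣN' = 622.0 kN/m; ΣW sinα = 183.6 kN/m
Resisting = 245.3 + 622.0·tan27.5° = 245.3 + 323.8 = 569.1 kN/m
FS = 569.1 / 183.6 = 3.100

FS = 3.10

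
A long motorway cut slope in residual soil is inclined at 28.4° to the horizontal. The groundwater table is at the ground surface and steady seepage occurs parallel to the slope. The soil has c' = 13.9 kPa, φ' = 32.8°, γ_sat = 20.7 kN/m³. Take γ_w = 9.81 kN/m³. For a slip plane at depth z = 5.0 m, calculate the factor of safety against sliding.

With seepage parallel to the slope and the water table at the surface, the effective normal stress on the slip plane uses the buoyant unit weight γ' = γ_sat − γ_w while the driving shear stress uses γ_sat:
FS = [c' + γ' z cos²β tanφ'] / [γ_sat z sinβ cosβ]
γ' = 20.7 − 9.81 = 10.89 kN/m³
Numerator = 13.9 + 10.89·5.0·cos²28.4°·tan32.8° = 13.9 + 10.89·5.0·0.7738·0.6445 = 41.052 kPa
Denominator = 20.7·5.0·sin28.4°·cos28.4° = 20.7·5.0·0.4756·0.8796 = 43.303 kPa
FS = 41.052 / 43.303 = 0.948

FS = 0.95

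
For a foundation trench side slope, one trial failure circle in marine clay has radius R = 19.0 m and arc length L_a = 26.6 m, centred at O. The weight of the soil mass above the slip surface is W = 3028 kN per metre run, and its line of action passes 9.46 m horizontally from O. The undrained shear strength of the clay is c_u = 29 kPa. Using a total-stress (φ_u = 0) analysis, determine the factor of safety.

FS = 0.51

Taking moments about the centre O, the resisting moment is provided by the undrained shear strength acting along the arc:
M_R = c_u·L_a·R = 29·26.60·19.0 = 14656.6 kN·m/m
M_D = W·d = 3028·9.46 = 28644.9 kN·m/m
FS = M_R / M_D = 14656.6 / 28644.9 = 0.512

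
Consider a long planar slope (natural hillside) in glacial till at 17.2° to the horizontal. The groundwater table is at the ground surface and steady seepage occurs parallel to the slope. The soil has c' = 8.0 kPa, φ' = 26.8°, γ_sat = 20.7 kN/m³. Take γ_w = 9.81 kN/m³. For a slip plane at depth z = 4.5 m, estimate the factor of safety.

With seepage parallel to the slope and the water table at the surface, the effective normal stress on the slip plane uses the buoyant unit weight γ' = γ_sat − γ_w while the driving shear stress uses γ_sat:
FS = [c' + γ' z cos²β tanφ'] / [γ_sat z sinβ cosβ]
γ' = 20.7 − 9.81 = 10.89 kN/m³
Numerator = 8.0 + 10.89·4.5·cos²17.2°·tan26.8° = 8.0 + 10.89·4.5·0.9126·0.5051 = 30.590 kPa
Denominator = 20.7·4.5·sin17.2°·cos17.2° = 20.7·4.5·0.2957·0.9553 = 26.313 kPa
FS = 30.590 / 26.313 = 1.163

FS = 1.16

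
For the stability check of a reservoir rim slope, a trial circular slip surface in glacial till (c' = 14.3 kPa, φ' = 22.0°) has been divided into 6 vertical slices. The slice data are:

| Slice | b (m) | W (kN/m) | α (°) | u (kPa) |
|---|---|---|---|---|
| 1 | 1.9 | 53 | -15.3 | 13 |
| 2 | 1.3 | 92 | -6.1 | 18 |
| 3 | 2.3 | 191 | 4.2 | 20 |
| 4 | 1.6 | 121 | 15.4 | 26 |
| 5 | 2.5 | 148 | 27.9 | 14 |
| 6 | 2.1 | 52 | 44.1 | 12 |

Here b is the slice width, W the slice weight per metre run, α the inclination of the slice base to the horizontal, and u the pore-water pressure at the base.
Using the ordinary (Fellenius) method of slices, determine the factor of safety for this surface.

Ordinary method of slices: FS = Σ[c'·Δl_i + (W_i cosα_i − u_i·Δl_i)·tanφ'] / Σ W_i sinα_i, with Δl_i = b_i / cosα_i.
Slice 1: Δl = 1.9/cos(-15.3°) = 1.970 m; N'_1 = 53·cos(-15.3°) − 13·1.970 = 25.5; c'Δl = 28.17; W sinα = -14.0
Slice 2: Δl = 1.3/cos(-6.1°) = 1.307 m; N'_2 = 92·cos(-6.1°) − 18·1.307 = 67.9; c'Δl = 18.70; W sinα = -9.8
Slice 3: Δl = 2.3/cos4.2° = 2.306 m; N'_3 = 191·cos4.2° − 20·2.306 = 144.4; c'Δl = 32.98; W sinα = 14.0
Slice 4: Δl = 1.6/cos15.4° = 1.660 m; N'_4 = 121·cos15.4° − 26·1.660 = 73.5; c'Δl = 23.73; W sinα = 32.1
Slice 5: Δl = 2.5/cos27.9° = 2.829 m; N'_5 = 148·cos27.9° − 14·2.829 = 91.2; c'Δl = 40.45; W sinα = 69.3
Slice 6: Δl = 2.1/cos44.1° = 2.924 m; N'_6 = 52·cos44.1° − 12·2.924 = 2.3; c'Δl = 41.82; W sinα = 36.2
Σc'Δl = 185.8 kN/m; ΣN' = 404.8 kN/m; ΣW sinα = 127.8 kN/m
Resisting = 185.8 + 404.8·tan22.0° = 185.8 + 163.5 = 349.4 kN/m
FS = 349.4 / 127.8 = 2.734

FS = 2.73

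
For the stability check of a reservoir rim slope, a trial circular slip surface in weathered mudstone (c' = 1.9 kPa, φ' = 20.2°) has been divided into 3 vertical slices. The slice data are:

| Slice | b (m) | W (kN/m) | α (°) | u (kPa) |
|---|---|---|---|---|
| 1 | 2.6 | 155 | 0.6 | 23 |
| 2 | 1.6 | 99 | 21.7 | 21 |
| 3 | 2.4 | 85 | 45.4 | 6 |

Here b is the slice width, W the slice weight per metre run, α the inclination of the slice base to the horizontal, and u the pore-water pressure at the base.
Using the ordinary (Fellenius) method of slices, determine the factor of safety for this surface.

FS = 0.86

Ordinary method of slices: FS = Σ[c'·Δl_i + (W_i cosα_i − u_i·Δl_i)·tanφ'] / Σ W_i sinα_i, with Δl_i = b_i / cosα_i.
Slice 1: Δl = 2.6/cos0.6° = 2.600 m; N'_1 = 155·cos0.6° − 23·2.600 = 95.2; c'Δl = 4.94; W sinα = 1.6
Slice 2: Δl = 1.6/cos21.7° = 1.722 m; N'_2 = 99·cos21.7° − 21·1.722 = 55.8; c'Δl = 3.27; W sinα = 36.6
Slice 3: Δl = 2.4/cos45.4° = 3.418 m; N'_3 = 85·cos45.4° − 6·3.418 = 39.2; c'Δl = 6.49; W sinα = 60.5
Σc'Δl = 14.7 kN/m; ΣN' = 190.2 kN/m; ΣW sinα = 98.8 kN/m
Resisting = 14.7 + 190.2·tan20.2° = 14.7 + 70.0 = 84.7 kN/m
FS = 84.7 / 98.8 = 0.858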